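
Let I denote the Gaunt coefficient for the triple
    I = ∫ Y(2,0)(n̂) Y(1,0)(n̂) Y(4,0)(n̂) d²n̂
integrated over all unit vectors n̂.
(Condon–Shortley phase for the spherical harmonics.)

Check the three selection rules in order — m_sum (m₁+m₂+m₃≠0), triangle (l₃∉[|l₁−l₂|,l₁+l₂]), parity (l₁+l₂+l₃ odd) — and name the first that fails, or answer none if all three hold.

m₁+m₂+m₃ = 0 + 0 + 0 = 0  ✓
triangle: |2−1|=1 ≤ l₃=4 ≤ 2+1=3  ✗
parity: l₁+l₂+l₃ = 7 is odd

triangle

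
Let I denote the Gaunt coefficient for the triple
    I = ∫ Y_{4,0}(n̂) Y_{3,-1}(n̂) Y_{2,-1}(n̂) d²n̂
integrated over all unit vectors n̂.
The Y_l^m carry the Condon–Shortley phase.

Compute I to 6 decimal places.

0 − 1 − 1 = -2 ≠ 0: azimuthal integral kills it; I = 0

0.000000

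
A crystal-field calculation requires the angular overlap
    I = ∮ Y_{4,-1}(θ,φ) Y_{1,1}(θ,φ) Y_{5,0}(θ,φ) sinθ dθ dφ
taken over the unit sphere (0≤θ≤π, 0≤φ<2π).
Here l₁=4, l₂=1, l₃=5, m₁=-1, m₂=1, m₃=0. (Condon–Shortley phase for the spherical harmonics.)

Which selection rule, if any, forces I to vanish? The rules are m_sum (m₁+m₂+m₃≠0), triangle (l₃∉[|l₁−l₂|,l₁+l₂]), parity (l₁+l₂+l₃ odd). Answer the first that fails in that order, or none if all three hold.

azimuthal sum: -1 + 1 + 0 = 0  ✓
3 ≤ 5 ≤ 5 (triangle on l)  ✓
L = 4 + 1 + 5 = 10 (even)  ✓

none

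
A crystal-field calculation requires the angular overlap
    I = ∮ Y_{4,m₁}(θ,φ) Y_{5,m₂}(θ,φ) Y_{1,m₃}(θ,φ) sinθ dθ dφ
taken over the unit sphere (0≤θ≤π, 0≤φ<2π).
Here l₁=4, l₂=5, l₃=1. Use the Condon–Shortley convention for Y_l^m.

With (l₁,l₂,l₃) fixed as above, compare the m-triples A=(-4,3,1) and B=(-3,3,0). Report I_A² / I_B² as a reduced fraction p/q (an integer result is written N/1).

Shared (l₁,l₂,l₃)=(4,5,1): N and (l;000)² cancel in I_A²/I_B².
A: Δ = 8!·0!·2!/11! = 1/495; Racah Σ t=8..8: t=8:+1/80640 = 1/80640; ⇒ 3j(4 5 1; -4 3 1)² = 1/495, sgn +1
B: Δ = 8!·0!·2!/11! = 1/495; Racah Σ t=7..7: t=7:−1/5040 = -1/5040; ⇒ 3j(4 5 1; -3 3 0)² = 16/495, sgn +1
I_A²/I_B² = (1/495)/(16/495) = 1/16

1/16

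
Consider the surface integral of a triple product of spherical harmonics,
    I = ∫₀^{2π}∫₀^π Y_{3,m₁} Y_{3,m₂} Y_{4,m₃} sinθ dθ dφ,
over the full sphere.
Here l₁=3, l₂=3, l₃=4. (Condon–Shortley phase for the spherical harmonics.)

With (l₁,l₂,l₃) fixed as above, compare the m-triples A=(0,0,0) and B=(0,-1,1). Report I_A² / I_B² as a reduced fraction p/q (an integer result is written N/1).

l's match ⇒ only the (l;m) 3-j factors differ between A and B.
A: triangle coeff Δ(3,3,4) = 1/34650; Σ_t [0,2]: t=0:+1/72 t=1:−1/16 t=2:+1/72 = -5/144; (3j)²=2/77 [(3 3 4; 0 0 0)], sign=-1
B: triangle coeff Δ(3,3,4) = 1/34650; Σ_t [0,2]: t=0:+1/48 t=1:−1/24 t=2:+1/288 = -5/288; (3j)²=5/462 [(3 3 4; 0 -1 1)], sign=+1
I_A²/I_B² = (2/77)/(5/462) = 12/5

12/5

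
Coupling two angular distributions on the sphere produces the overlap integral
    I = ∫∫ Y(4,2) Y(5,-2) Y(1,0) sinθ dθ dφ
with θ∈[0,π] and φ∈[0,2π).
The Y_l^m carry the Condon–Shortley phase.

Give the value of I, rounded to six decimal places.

Rules hold: Σm=0, L=10 even, 1≤1≤9.
N = 9·11·3 = 297
Δ = 8!·0!·2!/11! = 1/495
Racah Σ t=4..4: t=4:+1/576 = 1/576
⇒ 3j(4 5 1; 0 0 0)² = 5/99, sgn -1
Racah Σ t=2..2: t=2:+1/1440 = 1/1440
⇒ 3j(4 5 1; 2 -2 0)² = 7/165, sgn -1
4πI² = N·(3j₀)²·(3jₘ)² = 7/11
I = +1·√(0.636364/4π) = 0.22503380

0.225034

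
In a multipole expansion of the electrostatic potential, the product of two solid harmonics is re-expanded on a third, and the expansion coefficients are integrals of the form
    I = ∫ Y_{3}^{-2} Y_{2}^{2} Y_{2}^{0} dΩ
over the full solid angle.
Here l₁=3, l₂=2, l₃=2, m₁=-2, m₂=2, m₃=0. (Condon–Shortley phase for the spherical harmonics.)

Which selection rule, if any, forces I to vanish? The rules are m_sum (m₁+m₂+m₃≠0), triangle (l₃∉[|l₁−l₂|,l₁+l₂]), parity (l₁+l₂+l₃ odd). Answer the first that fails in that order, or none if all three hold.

parity

Σmᵢ = 0  ✓
l₃∈[|l₁−l₂|,l₁+l₂]=[1,5], have l₃=2  ✓
Σlᵢ = 7 ⇒ odd  ✗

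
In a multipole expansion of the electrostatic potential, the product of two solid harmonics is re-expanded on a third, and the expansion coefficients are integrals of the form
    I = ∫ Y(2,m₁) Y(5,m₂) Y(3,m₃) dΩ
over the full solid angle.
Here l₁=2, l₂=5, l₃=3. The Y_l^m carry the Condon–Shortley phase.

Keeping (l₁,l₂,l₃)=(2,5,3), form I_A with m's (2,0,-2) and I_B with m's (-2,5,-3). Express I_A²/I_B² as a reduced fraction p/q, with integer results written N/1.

1/42

l's match ⇒ only the (l;m) 3-j factors differ between A and B.
A: triangle coeff Δ(2,5,3) = 1/2310; Σ_t [0,0]: t=0:+1/2880 = 1/2880; (3j)²=1/462 [(2 5 3; 2 0 -2)], sign=-1
B: triangle coeff Δ(2,5,3) = 1/2310; Σ_t [4,4]: t=4:+1/17280 = 1/17280; (3j)²=1/11 [(2 5 3; -2 5 -3)], sign=+1
I_A²/I_B² = (1/462)/(1/11) = 1/42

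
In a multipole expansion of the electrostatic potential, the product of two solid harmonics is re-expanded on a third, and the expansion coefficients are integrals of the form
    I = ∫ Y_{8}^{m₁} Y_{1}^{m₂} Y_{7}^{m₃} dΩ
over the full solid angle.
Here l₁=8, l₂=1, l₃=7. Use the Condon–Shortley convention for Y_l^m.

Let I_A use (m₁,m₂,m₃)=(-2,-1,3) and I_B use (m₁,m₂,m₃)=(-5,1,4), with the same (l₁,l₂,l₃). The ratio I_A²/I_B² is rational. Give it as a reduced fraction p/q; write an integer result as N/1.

Shared (l₁,l₂,l₃)=(8,1,7): N and (l;000)² cancel in I_A²/I_B².
A: Δ = 2!·14!·0!/17! = 1/2040; Racah Σ t=0..0: t=0:+1/174182400 = 1/174182400; ⇒ 3j(8 1 7; -2 -1 3)² = 1/136, sgn +1
B: Δ = 2!·14!·0!/17! = 1/2040; Racah Σ t=2..2: t=2:+1/479001600 = 1/479001600; ⇒ 3j(8 1 7; -5 1 4)² = 13/340, sgn -1
I_A²/I_B² = (1/136)/(13/340) = 5/26

5/26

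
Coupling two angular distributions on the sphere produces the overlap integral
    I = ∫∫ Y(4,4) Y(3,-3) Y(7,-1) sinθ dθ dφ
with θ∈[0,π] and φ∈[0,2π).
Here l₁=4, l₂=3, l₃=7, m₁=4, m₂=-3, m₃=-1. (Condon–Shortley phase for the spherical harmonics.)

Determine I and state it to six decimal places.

-0.006738

Rules hold: Σm=0, L=14 even, 1≤7≤7.
N = 9·7·15 = 945
Δ = 0!·8!·6!/15! = 1/45045
Racah Σ t=0..0: t=0:+1/20736 = 1/20736
⇒ 3j(4 3 7; 0 0 0)² = 35/1287, sgn -1
Racah Σ t=0..0: t=0:+1/29030400 = 1/29030400
⇒ 3j(4 3 7; 4 -3 -1)² = 1/45045, sgn +1
4πI² = N·(3j₀)²·(3jₘ)² = 35/61347
I = -1·√(0.000570525/4π) = -0.00673802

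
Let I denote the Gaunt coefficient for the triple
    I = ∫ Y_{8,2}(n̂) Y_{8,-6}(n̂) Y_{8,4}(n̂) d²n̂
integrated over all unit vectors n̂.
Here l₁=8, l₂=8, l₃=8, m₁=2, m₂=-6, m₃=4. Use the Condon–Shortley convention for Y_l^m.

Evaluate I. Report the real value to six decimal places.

Checks pass: Σm=0; 24 even; l₃=8∈[0,16].
(2·8+1)(2·8+1)(2·8+1) = 4913
Δ: 8! 8! 8! / 25! → 1/236637794250
sum: t=0:+1/65548320768000 t=1:−1/128024064000 t=2:+1/2985984000 t=3:−1/373248000 t=4:+1/191102976 t=5:−1/373248000 t=6:+1/2985984000 t=7:−1/128024064000 t=8:+1/65548320768000 = 11/20808990720
3j²(8 8 8; 0 0 0) = Δ·Π!·Σ² = 490/96577  (sign +1)
sum: t=0:+1/83607552000 t=1:−1/18289152000 t=2:+1/33443020800 = -1/78033715200
3j²(8 8 8; 2 -6 4) = Δ·Π!·Σ² = 27/7429  (sign -1)
combine: 4πI² = 4913·490/96577·27/7429 = 224910/2482597
take √, sign -1: I = -0.08490756

-0.084908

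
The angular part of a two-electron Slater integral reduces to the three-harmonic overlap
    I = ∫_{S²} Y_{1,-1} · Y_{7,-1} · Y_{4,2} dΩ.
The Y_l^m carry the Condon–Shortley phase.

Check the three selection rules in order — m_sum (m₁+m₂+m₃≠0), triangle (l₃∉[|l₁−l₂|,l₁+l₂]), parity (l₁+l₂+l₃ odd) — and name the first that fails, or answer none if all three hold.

triangle

azimuthal sum: -1 − 1 + 2 = 0  ✓
6 ≤ 4 ≤ 8 (triangle on l)  ✗
L = 1 + 7 + 4 = 12 (even)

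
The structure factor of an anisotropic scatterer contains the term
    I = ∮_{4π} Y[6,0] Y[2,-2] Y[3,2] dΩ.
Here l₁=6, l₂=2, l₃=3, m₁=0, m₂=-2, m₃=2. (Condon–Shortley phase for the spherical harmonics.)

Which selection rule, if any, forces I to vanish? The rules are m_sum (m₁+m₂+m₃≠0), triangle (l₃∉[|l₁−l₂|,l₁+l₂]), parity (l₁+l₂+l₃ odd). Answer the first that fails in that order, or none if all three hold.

triangle

azimuthal sum: 0 − 2 + 2 = 0  ✓
4 ≤ 3 ≤ 8 (triangle on l)  ✗
L = 6 + 2 + 3 = 11 (odd)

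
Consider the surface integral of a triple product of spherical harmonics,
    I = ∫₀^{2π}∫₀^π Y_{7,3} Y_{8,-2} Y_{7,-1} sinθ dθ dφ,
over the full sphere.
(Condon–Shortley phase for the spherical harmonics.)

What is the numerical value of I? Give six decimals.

Rules hold: Σm=0, L=22 even, 1≤7≤15.
N = 15·17·15 = 3825
Δ = 8!·6!·8!/23! = 1/22086194130
Racah Σ t=1..7: t=1:−1/18289152000 t=2:+1/248832000 t=3:−1/24883200 t=4:+1/11943936 t=5:−1/24883200 t=6:+1/248832000 t=7:−1/18289152000 = 11/975421440
⇒ 3j(7 8 7; 0 0 0)² = 1750/289731, sgn -1
Racah Σ t=0..4: t=0:+1/2786918400 t=1:−1/130636800 t=2:+1/39813120 t=3:−1/62208000 t=4:+1/597196800 = 143/41803776000
⇒ 3j(7 8 7; 3 -2 -1)² = 26/7429, sgn +1
4πI² = N·(3j₀)²·(3jₘ)² = 262500/3246473
I = -1·√(0.080857/4π) = -0.08021467

-0.080215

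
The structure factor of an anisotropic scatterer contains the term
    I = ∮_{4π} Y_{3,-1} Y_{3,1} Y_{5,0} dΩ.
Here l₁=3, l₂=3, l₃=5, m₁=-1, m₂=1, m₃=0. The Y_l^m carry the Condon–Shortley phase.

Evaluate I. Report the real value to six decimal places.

l₁+l₂+l₃=11 is odd: 3j(l;000)=0 ⇒ I=0

0.000000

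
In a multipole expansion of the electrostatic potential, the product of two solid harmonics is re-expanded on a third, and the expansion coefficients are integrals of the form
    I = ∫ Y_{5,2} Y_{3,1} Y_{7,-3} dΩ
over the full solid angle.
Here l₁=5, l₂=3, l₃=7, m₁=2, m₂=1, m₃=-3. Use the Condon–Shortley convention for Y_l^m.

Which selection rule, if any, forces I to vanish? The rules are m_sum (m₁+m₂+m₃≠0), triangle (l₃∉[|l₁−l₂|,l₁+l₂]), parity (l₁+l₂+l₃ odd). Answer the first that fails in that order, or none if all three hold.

parity

azimuthal sum: 2 + 1 − 3 = 0  ✓
2 ≤ 7 ≤ 8 (triangle on l)  ✓
L = 5 + 3 + 7 = 15 (odd)  ✗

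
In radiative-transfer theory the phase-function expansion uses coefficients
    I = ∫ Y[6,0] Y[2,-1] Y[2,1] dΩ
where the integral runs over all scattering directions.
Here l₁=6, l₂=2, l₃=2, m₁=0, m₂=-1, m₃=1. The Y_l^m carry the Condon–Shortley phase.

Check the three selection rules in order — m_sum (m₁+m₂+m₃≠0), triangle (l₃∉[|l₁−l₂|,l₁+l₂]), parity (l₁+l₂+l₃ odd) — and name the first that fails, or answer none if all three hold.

azimuthal sum: 0 − 1 + 1 = 0  ✓
4 ≤ 2 ≤ 8 (triangle on l)  ✗
L = 6 + 2 + 2 = 10 (even)

triangle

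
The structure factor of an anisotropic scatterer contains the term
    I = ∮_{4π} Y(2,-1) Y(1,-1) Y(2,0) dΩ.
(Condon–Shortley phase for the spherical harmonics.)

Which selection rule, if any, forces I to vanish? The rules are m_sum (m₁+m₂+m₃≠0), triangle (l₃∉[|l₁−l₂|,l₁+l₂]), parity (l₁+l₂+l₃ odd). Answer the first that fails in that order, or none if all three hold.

m₁+m₂+m₃ = -1 − 1 + 0 = -2  ✗
triangle: |2−1|=1 ≤ l₃=2 ≤ 2+1=3
parity: l₁+l₂+l₃ = 5 is odd

m_sum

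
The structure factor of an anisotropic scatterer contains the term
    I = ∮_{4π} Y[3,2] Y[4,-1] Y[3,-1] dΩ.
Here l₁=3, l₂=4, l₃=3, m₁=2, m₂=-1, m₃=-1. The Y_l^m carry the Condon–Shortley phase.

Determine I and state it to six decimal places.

0.145070

Rules hold: Σm=0, L=10 even, 1≤3≤7.
N = 7·9·7 = 441
Δ = 4!·2!·4!/11! = 1/34650
Racah Σ t=1..3: t=1:−1/72 t=2:+1/16 t=3:−1/72 = 5/144
⇒ 3j(3 4 3; 0 0 0)² = 2/77, sgn -1
Racah Σ t=0..1: t=0:+1/144 t=1:−1/48 = -1/72
⇒ 3j(3 4 3; 2 -1 -1)² = 16/693, sgn -1
4πI² = N·(3j₀)²·(3jₘ)² = 32/121
I = +1·√(0.264463/4π) = 0.14506992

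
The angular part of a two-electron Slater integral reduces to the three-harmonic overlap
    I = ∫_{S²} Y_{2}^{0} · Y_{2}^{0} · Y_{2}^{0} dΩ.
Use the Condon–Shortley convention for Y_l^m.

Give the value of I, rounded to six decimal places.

Rules hold: Σm=0, L=6 even, 0≤2≤4.
N = 5·5·5 = 125
Δ = 2!·2!·2!/7! = 1/630
Racah Σ t=0..2: t=0:+1/8 t=1:−1/1 t=2:+1/8 = -3/4
⇒ 3j(2 2 2; 0 0 0)² = 2/35, sgn -1
(m-triple is (0,0,0) — same symbol as above.)
4πI² = N·(3j₀)²·(3jₘ)² = 20/49
I = +1·√(0.408163/4π) = 0.18022375

0.180224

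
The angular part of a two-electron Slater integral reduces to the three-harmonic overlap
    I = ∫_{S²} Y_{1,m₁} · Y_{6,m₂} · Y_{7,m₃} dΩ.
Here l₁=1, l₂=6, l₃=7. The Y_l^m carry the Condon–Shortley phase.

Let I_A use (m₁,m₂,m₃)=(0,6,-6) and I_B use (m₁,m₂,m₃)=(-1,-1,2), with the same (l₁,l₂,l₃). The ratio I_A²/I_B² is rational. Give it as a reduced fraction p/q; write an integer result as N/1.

Same 1,6,7: normalisation and zero-m 3j drop out of the ratio.
A: Δ: 0! 2! 12! / 15! → 1/1365; sum: t=0:+1/479001600 = 1/479001600; 3j²(1 6 7; 0 6 -6) = Δ·Π!·Σ² = 1/105  (sign -1)
B: Δ: 0! 2! 12! / 15! → 1/1365; sum: t=0:+1/1209600 = 1/1209600; 3j²(1 6 7; -1 -1 2) = Δ·Π!·Σ² = 12/455  (sign -1)
I_A²/I_B² = (1/105)/(12/455) = 13/36

13/36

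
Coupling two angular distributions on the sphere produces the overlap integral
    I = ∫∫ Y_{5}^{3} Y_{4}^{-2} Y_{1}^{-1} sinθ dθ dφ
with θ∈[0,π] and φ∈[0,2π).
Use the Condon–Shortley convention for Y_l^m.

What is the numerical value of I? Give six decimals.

-0.259847

m-sum 0 ✓  L=10 even ✓  1≤1≤9 ✓
Π(2lᵢ+1) = 11×9×3 = 297
triangle coeff Δ(5,4,1) = 1/495
Σ_t [4,4]: t=4:+1/576 = 1/576
(3j)²=5/99 [(5 4 1; 0 0 0)], sign=-1
Σ_t [2,2]: t=2:+1/2880 = 1/2880
(3j)²=28/495 [(5 4 1; 3 -2 -1)], sign=+1
⇒ 4πI² = 28/33
I = (-1)√(28/33/(4π)) = -0.25984664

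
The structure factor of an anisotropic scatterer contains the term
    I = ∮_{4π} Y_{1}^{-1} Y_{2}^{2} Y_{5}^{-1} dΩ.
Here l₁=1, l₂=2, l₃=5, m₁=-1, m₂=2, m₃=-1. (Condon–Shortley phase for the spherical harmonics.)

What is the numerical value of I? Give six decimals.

triangle: need 1≤l₃≤3, have 5; I=0

0.000000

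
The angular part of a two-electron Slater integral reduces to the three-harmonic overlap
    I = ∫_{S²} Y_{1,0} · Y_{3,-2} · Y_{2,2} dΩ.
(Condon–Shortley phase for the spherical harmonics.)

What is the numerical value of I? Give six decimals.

0.184674

Rules hold: Σm=0, L=6 even, 2≤2≤4.
N = 3·7·5 = 105
Δ = 2!·0!·4!/7! = 1/105
Racah Σ t=1..1: t=1:−1/4 = -1/4
⇒ 3j(1 3 2; 0 0 0)² = 3/35, sgn -1
Racah Σ t=1..1: t=1:−1/24 = -1/24
⇒ 3j(1 3 2; 0 -2 2)² = 1/21, sgn -1
4πI² = N·(3j₀)²·(3jₘ)² = 3/7
I = +1·√(0.428571/4π) = 0.18467439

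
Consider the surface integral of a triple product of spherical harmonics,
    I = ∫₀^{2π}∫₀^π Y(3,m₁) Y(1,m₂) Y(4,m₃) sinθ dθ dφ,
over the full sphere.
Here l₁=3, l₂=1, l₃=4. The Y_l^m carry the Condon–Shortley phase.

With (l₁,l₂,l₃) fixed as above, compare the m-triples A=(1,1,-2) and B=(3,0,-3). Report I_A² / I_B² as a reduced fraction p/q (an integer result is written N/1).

15/7

Same 3,1,4: normalisation and zero-m 3j drop out of the ratio.
A: Δ: 0! 6! 2! / 9! → 1/252; sum: t=0:+1/96 = 1/96; 3j²(3 1 4; 1 1 -2) = Δ·Π!·Σ² = 5/84  (sign +1)
B: Δ: 0! 6! 2! / 9! → 1/252; sum: t=0:+1/720 = 1/720; 3j²(3 1 4; 3 0 -3) = Δ·Π!·Σ² = 1/36  (sign -1)
I_A²/I_B² = (5/84)/(1/36) = 15/7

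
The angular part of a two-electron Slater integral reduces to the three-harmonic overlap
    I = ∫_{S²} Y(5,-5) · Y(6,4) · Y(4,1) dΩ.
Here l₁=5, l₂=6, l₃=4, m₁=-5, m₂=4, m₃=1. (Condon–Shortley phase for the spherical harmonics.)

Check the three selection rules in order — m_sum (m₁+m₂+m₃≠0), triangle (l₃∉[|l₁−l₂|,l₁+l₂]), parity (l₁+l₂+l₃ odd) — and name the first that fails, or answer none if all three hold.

parity

m₁+m₂+m₃ = -5 + 4 + 1 = 0  ✓
triangle: |5−6|=1 ≤ l₃=4 ≤ 5+6=11  ✓
parity: l₁+l₂+l₃ = 15 is odd  ✗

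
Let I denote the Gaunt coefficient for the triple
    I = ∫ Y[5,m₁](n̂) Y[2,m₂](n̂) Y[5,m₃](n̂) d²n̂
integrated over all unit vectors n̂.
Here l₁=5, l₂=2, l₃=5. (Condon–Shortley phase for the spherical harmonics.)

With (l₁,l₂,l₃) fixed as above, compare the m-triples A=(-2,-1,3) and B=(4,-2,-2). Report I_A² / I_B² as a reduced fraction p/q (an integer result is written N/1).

25/18

l's match ⇒ only the (l;m) 3-j factors differ between A and B.
A: triangle coeff Δ(5,2,5) = 1/38610; Σ_t [0,1]: t=0:+1/10080 t=1:−1/2880 = -1/4032; (3j)²=10/429 [(5 2 5; -2 -1 3)], sign=-1
B: triangle coeff Δ(5,2,5) = 1/38610; Σ_t [0,0]: t=0:+1/20160 = 1/20160; (3j)²=12/715 [(5 2 5; 4 -2 -2)], sign=-1
I_A²/I_B² = (10/429)/(12/715) = 25/18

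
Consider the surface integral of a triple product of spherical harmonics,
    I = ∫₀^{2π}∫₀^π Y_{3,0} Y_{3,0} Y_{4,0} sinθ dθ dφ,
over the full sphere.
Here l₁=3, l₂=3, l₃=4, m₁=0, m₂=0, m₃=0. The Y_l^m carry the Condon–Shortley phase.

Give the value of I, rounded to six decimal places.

0.153870

m-sum 0 ✓  L=10 even ✓  0≤4≤6 ✓
Π(2lᵢ+1) = 7×7×9 = 441
triangle coeff Δ(3,3,4) = 1/34650
Σ_t [0,2]: t=0:+1/72 t=1:−1/16 t=2:+1/72 = -5/144
(3j)²=2/77 [(3 3 4; 0 0 0)], sign=-1
(m-triple is (0,0,0) — same symbol as above.)
⇒ 4πI² = 36/121
I = (+1)√(36/121/(4π)) = 0.15386989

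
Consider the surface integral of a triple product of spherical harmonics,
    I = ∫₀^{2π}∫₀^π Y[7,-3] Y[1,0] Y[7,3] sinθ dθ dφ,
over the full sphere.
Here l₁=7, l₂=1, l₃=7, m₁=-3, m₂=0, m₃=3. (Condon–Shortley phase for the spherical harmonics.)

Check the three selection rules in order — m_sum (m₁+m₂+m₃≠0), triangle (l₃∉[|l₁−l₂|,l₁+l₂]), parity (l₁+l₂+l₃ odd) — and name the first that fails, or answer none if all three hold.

parity

m₁+m₂+m₃ = -3 + 0 + 3 = 0  ✓
triangle: |7−1|=6 ≤ l₃=7 ≤ 7+1=8  ✓
parity: l₁+l₂+l₃ = 15 is odd  ✗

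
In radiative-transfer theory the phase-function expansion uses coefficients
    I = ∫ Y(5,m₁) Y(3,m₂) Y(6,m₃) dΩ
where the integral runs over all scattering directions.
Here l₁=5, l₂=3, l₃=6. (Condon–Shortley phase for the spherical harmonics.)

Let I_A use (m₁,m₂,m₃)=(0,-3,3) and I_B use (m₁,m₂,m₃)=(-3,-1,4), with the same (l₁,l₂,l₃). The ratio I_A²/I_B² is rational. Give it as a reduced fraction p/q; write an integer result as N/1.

14/5

Shared (l₁,l₂,l₃)=(5,3,6): N and (l;000)² cancel in I_A²/I_B².
A: Δ = 2!·8!·4!/15! = 1/675675; Racah Σ t=0..0: t=0:+1/34560 = 1/34560; ⇒ 3j(5 3 6; 0 -3 3)² = 4/143, sgn -1
B: Δ = 2!·8!·4!/15! = 1/675675; Racah Σ t=0..2: t=0:+1/322560 t=1:−1/30240 t=2:+1/69120 = -1/64512; ⇒ 3j(5 3 6; -3 -1 4)² = 10/1001, sgn -1
I_A²/I_B² = (4/143)/(10/1001) = 14/5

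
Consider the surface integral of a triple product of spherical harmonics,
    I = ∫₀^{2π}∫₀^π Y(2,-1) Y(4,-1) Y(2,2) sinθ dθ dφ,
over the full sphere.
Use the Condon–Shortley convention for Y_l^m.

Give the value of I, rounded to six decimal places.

-0.090112

Rules hold: Σm=0, L=8 even, 2≤2≤6.
N = 5·9·5 = 225
Δ = 4!·0!·4!/9! = 1/630
Racah Σ t=2..2: t=2:+1/16 = 1/16
⇒ 3j(2 4 2; 0 0 0)² = 2/35, sgn +1
Racah Σ t=3..3: t=3:−1/144 = -1/144
⇒ 3j(2 4 2; -1 -1 2)² = 1/126, sgn -1
4πI² = N·(3j₀)²·(3jₘ)² = 5/49
I = -1·√(0.102041/4π) = -0.09011188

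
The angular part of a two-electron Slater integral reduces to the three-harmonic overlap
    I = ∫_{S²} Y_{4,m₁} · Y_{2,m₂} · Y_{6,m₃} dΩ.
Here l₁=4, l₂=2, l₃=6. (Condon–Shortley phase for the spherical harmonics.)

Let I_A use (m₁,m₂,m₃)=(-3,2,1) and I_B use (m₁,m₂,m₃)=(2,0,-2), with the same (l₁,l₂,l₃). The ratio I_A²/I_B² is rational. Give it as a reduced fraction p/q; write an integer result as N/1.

l's match ⇒ only the (l;m) 3-j factors differ between A and B.
A: triangle coeff Δ(4,2,6) = 1/6435; Σ_t [0,0]: t=0:+1/120960 = 1/120960; (3j)²=1/1287 [(4 2 6; -3 2 1)], sign=-1
B: triangle coeff Δ(4,2,6) = 1/6435; Σ_t [0,0]: t=0:+1/5760 = 1/5760; (3j)²=56/2145 [(4 2 6; 2 0 -2)], sign=+1
I_A²/I_B² = (1/1287)/(56/2145) = 5/168

5/168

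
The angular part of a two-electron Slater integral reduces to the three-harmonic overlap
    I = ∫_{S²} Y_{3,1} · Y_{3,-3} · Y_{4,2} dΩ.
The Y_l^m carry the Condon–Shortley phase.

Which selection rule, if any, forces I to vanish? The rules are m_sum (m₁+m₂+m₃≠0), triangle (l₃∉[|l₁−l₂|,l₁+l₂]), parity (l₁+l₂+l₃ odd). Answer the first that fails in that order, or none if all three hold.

none

Σmᵢ = 0  ✓
l₃∈[|l₁−l₂|,l₁+l₂]=[0,6], have l₃=4  ✓
Σlᵢ = 10 ⇒ even  ✓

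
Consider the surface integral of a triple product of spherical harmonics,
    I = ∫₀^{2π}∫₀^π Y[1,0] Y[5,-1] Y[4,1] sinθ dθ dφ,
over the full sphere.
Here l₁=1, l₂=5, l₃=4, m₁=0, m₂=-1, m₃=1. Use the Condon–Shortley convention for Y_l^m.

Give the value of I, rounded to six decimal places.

Rules hold: Σm=0, L=10 even, 4≤4≤6.
N = 3·11·9 = 297
Δ = 2!·0!·8!/11! = 1/495
Racah Σ t=1..1: t=1:−1/576 = -1/576
⇒ 3j(1 5 4; 0 0 0)² = 5/99, sgn -1
Racah Σ t=1..1: t=1:−1/720 = -1/720
⇒ 3j(1 5 4; 0 -1 1)² = 8/165, sgn +1
4πI² = N·(3j₀)²·(3jₘ)² = 8/11
I = -1·√(0.727273/4π) = -0.24057125

-0.240571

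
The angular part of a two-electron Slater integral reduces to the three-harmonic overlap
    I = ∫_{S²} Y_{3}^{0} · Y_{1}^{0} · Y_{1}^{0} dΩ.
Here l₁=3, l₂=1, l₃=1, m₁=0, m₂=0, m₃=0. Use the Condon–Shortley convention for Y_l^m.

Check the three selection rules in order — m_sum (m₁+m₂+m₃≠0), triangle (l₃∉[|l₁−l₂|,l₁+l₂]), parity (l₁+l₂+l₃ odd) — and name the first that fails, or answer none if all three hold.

m₁+m₂+m₃ = 0 + 0 + 0 = 0  ✓
triangle: |3−1|=2 ≤ l₃=1 ≤ 3+1=4  ✗
parity: l₁+l₂+l₃ = 5 is odd

triangle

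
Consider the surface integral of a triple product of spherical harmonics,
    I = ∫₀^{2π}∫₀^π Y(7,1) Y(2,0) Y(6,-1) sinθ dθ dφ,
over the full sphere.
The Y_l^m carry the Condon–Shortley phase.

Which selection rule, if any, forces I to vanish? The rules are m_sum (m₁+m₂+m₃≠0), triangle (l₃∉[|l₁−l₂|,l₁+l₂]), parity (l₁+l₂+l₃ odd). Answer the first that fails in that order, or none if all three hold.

azimuthal sum: 1 + 0 − 1 = 0  ✓
5 ≤ 6 ≤ 9 (triangle on l)  ✓
L = 7 + 2 + 6 = 15 (odd)  ✗

parity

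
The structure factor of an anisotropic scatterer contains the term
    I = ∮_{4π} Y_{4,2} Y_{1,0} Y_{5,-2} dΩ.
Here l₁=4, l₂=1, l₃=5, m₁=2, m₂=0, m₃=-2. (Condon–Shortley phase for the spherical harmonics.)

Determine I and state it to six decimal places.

0.225034

m-sum 0 ✓  L=10 even ✓  3≤5≤5 ✓
Π(2lᵢ+1) = 9×3×11 = 297
triangle coeff Δ(4,1,5) = 1/495
Σ_t [0,0]: t=0:+1/576 = 1/576
(3j)²=5/99 [(4 1 5; 0 0 0)], sign=-1
Σ_t [0,0]: t=0:+1/1440 = 1/1440
(3j)²=7/165 [(4 1 5; 2 0 -2)], sign=-1
⇒ 4πI² = 7/11
I = (+1)√(7/11/(4π)) = 0.22503380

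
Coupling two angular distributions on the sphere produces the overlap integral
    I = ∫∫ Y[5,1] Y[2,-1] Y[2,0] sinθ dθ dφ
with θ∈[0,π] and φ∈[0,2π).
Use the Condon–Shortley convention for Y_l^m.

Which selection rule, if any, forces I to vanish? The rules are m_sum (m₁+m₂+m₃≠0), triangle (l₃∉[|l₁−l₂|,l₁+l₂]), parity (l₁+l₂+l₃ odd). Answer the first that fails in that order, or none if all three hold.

triangle

m₁+m₂+m₃ = 1 − 1 + 0 = 0  ✓
triangle: |5−2|=3 ≤ l₃=2 ≤ 5+2=7  ✗
parity: l₁+l₂+l₃ = 9 is odd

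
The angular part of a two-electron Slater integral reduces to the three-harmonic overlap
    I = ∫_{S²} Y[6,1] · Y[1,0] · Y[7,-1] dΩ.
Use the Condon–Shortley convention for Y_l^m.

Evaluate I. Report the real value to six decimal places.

Rules hold: Σm=0, L=14 even, 5≤7≤7.
N = 13·3·15 = 585
Δ = 0!·12!·2!/15! = 1/1365
Racah Σ t=0..0: t=0:+1/518400 = 1/518400
⇒ 3j(6 1 7; 0 0 0)² = 7/195, sgn -1
Racah Σ t=0..0: t=0:+1/604800 = 1/604800
⇒ 3j(6 1 7; 1 0 -1)² = 16/455, sgn +1
4πI² = N·(3j₀)²·(3jₘ)² = 48/65
I = -1·√(0.738462/4π) = -0.24241473

-0.242415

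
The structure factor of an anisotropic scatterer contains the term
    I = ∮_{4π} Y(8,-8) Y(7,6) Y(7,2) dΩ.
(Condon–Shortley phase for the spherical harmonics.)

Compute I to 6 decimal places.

m-sum 0 ✓  L=22 even ✓  1≤7≤15 ✓
Π(2lᵢ+1) = 17×15×15 = 3825
triangle coeff Δ(8,7,7) = 1/22086194130
Σ_t [1,7]: t=1:−1/18289152000 t=2:+1/248832000 t=3:−1/24883200 t=4:+1/11943936 t=5:−1/24883200 t=6:+1/248832000 t=7:−1/18289152000 = 11/975421440
(3j)²=1750/289731 [(8 7 7; 0 0 0)], sign=-1
Σ_t [8,8]: t=8:+1/195084288000 = 1/195084288000
(3j)²=351/52003 [(8 7 7; -8 6 2)], sign=-1
⇒ 4πI² = 506250/3246473
I = (+1)√(506250/3246473/(4π)) = 0.11139654

0.111397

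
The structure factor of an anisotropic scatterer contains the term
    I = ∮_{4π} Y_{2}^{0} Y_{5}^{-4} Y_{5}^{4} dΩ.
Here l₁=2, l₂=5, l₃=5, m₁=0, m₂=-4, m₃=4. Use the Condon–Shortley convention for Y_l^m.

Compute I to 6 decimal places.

-0.097044

Rules hold: Σm=0, L=12 even, 3≤5≤7.
N = 5·11·11 = 605
Δ = 2!·2!·8!/13! = 1/38610
Racah Σ t=0..2: t=0:+1/2880 t=1:−1/576 t=2:+1/2880 = -1/960
⇒ 3j(2 5 5; 0 0 0)² = 10/429, sgn +1
Racah Σ t=0..1: t=0:+1/20160 t=1:−1/40320 = 1/40320
⇒ 3j(2 5 5; 0 -4 4)² = 6/715, sgn -1
4πI² = N·(3j₀)²·(3jₘ)² = 20/169
I = -1·√(0.118343/4π) = -0.09704356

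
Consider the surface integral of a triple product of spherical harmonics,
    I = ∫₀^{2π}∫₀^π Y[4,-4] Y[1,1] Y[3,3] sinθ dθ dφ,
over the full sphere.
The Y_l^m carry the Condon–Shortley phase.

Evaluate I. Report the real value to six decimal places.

m-sum 0 ✓  L=8 even ✓  3≤3≤5 ✓
Π(2lᵢ+1) = 9×3×7 = 189
triangle coeff Δ(4,1,3) = 1/252
Σ_t [1,1]: t=1:−1/36 = -1/36
(3j)²=4/63 [(4 1 3; 0 0 0)], sign=+1
Σ_t [2,2]: t=2:+1/1440 = 1/1440
(3j)²=1/9 [(4 1 3; -4 1 3)], sign=+1
⇒ 4πI² = 4/3
I = (+1)√(4/3/(4π)) = 0.32573501

0.325735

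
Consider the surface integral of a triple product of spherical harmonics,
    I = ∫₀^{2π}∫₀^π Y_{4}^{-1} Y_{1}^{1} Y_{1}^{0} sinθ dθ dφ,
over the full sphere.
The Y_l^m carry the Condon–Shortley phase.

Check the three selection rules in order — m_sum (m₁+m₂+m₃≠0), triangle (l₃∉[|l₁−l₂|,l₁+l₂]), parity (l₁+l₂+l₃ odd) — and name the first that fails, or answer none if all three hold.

triangle

m₁+m₂+m₃ = -1 + 1 + 0 = 0  ✓
triangle: |4−1|=3 ≤ l₃=1 ≤ 4+1=5  ✗
parity: l₁+l₂+l₃ = 6 is even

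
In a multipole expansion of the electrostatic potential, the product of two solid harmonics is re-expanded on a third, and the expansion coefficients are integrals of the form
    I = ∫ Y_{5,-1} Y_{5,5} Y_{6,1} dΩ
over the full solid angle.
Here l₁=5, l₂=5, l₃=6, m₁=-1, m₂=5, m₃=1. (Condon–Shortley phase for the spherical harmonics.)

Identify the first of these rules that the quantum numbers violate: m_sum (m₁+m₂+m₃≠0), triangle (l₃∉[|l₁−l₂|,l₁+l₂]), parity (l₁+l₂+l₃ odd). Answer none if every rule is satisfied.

m_sum

azimuthal sum: -1 + 5 + 1 = 5  ✗
0 ≤ 6 ≤ 10 (triangle on l)
L = 5 + 5 + 6 = 16 (even)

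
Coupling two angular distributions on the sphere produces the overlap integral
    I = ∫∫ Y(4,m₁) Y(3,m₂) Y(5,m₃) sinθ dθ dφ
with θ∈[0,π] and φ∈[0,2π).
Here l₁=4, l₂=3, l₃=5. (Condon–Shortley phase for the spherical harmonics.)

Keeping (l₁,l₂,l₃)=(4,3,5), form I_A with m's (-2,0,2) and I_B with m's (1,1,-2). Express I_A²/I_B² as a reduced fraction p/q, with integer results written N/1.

3/128

Same 4,3,5: normalisation and zero-m 3j drop out of the ratio.
A: Δ: 2! 6! 4! / 13! → 1/180180; sum: t=0:+1/8640 t=1:−1/480 t=2:+1/576 = -1/4320; 3j²(4 3 5; -2 0 2) = Δ·Π!·Σ² = 1/2145  (sign +1)
B: Δ: 2! 6! 4! / 13! → 1/180180; sum: t=0:+1/1728 t=1:−1/288 t=2:+1/960 = -1/540; 3j²(4 3 5; 1 1 -2) = Δ·Π!·Σ² = 128/6435  (sign +1)
I_A²/I_B² = (1/2145)/(128/6435) = 3/128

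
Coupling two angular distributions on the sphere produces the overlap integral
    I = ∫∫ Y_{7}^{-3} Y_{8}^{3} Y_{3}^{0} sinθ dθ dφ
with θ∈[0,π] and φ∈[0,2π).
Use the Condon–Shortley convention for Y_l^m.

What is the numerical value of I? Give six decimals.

Checks pass: Σm=0; 18 even; l₃=3∈[1,15].
(2·7+1)(2·8+1)(2·3+1) = 1785
Δ: 12! 2! 4! / 19! → 1/5290740
sum: t=5:−1/7257600 t=6:+1/2073600 t=7:−1/7257600 = 1/4838400
3j²(7 8 3; 0 0 0) = Δ·Π!·Σ² = 252/20995  (sign -1)
sum: t=8:+1/11612160 t=9:−1/8709120 t=10:+1/87091200 = -1/58060800
3j²(7 8 3; -3 3 0) = Δ·Π!·Σ² = 99/117572  (sign +1)
combine: 4πI² = 1785·252/20995·99/117572 = 18711/1037153
take √, sign -1: I = -0.03788979

-0.037890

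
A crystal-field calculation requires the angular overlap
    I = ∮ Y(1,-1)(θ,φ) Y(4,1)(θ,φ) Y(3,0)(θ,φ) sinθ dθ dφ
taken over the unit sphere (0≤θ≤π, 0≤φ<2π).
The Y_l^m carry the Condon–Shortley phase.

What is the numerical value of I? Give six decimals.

-0.194664

Checks pass: Σm=0; 8 even; l₃=3∈[3,5].
(2·1+1)(2·4+1)(2·3+1) = 189
Δ: 2! 0! 6! / 9! → 1/252
sum: t=1:−1/36 = -1/36
3j²(1 4 3; 0 0 0) = Δ·Π!·Σ² = 4/63  (sign +1)
sum: t=2:+1/72 = 1/72
3j²(1 4 3; -1 1 0) = Δ·Π!·Σ² = 5/126  (sign -1)
combine: 4πI² = 189·4/63·5/126 = 10/21
take √, sign -1: I = -0.19466390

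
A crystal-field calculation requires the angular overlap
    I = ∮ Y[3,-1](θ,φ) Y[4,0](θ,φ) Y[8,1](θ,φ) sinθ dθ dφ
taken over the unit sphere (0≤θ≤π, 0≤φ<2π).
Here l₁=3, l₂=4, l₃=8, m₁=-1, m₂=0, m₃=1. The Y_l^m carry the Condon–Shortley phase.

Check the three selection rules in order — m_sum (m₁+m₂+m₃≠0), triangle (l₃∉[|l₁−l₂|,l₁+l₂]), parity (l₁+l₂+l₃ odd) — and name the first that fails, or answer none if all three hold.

azimuthal sum: -1 + 0 + 1 = 0  ✓
1 ≤ 8 ≤ 7 (triangle on l)  ✗
L = 3 + 4 + 8 = 15 (odd)

triangle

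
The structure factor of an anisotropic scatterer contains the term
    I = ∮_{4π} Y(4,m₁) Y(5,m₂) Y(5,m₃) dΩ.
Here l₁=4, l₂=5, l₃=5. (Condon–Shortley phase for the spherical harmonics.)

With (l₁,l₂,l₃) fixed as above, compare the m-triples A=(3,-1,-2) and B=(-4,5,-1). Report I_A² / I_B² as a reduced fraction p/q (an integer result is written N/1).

l's match ⇒ only the (l;m) 3-j factors differ between A and B.
A: triangle coeff Δ(4,5,5) = 1/3153150; Σ_t [0,1]: t=0:+1/6912 t=1:−1/5184 = -1/20736; (3j)²=5/2574 [(4 5 5; 3 -1 -2)], sign=+1
B: triangle coeff Δ(4,5,5) = 1/3153150; Σ_t [4,4]: t=4:+1/414720 = 1/414720; (3j)²=2/429 [(4 5 5; -4 5 -1)], sign=+1
I_A²/I_B² = (5/2574)/(2/429) = 5/12

5/12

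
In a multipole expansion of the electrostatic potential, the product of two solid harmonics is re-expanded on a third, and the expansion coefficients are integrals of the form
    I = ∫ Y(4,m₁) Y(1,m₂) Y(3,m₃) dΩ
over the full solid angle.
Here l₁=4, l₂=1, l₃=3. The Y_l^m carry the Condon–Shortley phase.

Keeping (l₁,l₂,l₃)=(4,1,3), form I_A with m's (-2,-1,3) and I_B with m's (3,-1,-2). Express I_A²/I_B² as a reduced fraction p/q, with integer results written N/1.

1/21

Same 4,1,3: normalisation and zero-m 3j drop out of the ratio.
A: Δ: 2! 6! 0! / 9! → 1/252; sum: t=0:+1/1440 = 1/1440; 3j²(4 1 3; -2 -1 3) = Δ·Π!·Σ² = 1/252  (sign +1)
B: Δ: 2! 6! 0! / 9! → 1/252; sum: t=0:+1/240 = 1/240; 3j²(4 1 3; 3 -1 -2) = Δ·Π!·Σ² = 1/12  (sign -1)
I_A²/I_B² = (1/252)/(1/12) = 1/21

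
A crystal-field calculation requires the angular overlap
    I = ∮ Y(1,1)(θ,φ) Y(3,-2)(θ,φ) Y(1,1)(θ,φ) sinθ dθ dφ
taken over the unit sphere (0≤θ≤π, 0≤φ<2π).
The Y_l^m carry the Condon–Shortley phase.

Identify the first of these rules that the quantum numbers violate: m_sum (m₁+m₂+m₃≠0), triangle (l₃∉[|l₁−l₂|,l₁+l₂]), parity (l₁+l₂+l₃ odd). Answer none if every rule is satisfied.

azimuthal sum: 1 − 2 + 1 = 0  ✓
2 ≤ 1 ≤ 4 (triangle on l)  ✗
L = 1 + 3 + 1 = 5 (odd)

triangle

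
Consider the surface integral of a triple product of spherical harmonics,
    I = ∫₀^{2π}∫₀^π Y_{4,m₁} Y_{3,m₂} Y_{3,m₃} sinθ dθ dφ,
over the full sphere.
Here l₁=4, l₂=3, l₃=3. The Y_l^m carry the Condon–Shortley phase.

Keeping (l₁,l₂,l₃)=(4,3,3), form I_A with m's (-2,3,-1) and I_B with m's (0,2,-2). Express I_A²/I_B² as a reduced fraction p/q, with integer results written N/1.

54/49

l's match ⇒ only the (l;m) 3-j factors differ between A and B.
A: triangle coeff Δ(4,3,3) = 1/34650; Σ_t [4,4]: t=4:+1/192 = 1/192; (3j)²=3/77 [(4 3 3; -2 3 -1)], sign=+1
B: triangle coeff Δ(4,3,3) = 1/34650; Σ_t [3,4]: t=3:−1/72 t=4:+1/576 = -7/576; (3j)²=7/198 [(4 3 3; 0 2 -2)], sign=+1
I_A²/I_B² = (3/77)/(7/198) = 54/49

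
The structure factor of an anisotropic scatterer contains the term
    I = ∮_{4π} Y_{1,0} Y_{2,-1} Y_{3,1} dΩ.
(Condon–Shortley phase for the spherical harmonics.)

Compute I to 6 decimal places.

Checks pass: Σm=0; 6 even; l₃=3∈[1,3].
(2·1+1)(2·2+1)(2·3+1) = 105
Δ: 0! 2! 4! / 7! → 1/105
sum: t=0:+1/4 = 1/4
3j²(1 2 3; 0 0 0) = Δ·Π!·Σ² = 3/35  (sign -1)
sum: t=0:+1/6 = 1/6
3j²(1 2 3; 0 -1 1) = Δ·Π!·Σ² = 8/105  (sign +1)
combine: 4πI² = 105·3/35·8/105 = 24/35
take √, sign -1: I = -0.23359668

-0.233597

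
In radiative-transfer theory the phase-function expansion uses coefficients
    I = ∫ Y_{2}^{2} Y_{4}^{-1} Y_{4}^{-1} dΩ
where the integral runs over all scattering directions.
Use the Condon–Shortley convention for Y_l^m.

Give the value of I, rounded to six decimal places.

0.200662

m-sum 0 ✓  L=10 even ✓  2≤4≤6 ✓
Π(2lᵢ+1) = 5×9×9 = 405
triangle coeff Δ(2,4,4) = 1/13860
Σ_t [0,2]: t=0:+1/192 t=1:−1/36 t=2:+1/192 = -5/288
(3j)²=20/693 [(2 4 4; 0 0 0)], sign=-1
Σ_t [0,0]: t=0:+1/144 = 1/144
(3j)²=10/231 [(2 4 4; 2 -1 -1)], sign=-1
⇒ 4πI² = 3000/5929
I = (+1)√(3000/5929/(4π)) = 0.20066192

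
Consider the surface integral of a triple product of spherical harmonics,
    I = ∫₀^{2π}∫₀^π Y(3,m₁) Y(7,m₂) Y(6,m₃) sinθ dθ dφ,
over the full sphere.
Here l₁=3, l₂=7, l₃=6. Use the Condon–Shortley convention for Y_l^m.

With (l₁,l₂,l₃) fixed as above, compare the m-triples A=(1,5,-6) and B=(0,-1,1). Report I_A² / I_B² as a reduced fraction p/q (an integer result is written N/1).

2178/1849

l's match ⇒ only the (l;m) 3-j factors differ between A and B.
A: triangle coeff Δ(3,7,6) = 1/2042040; Σ_t [2,2]: t=2:+1/29030400 = 1/29030400; (3j)²=99/7735 [(3 7 6; 1 5 -6)], sign=+1
B: triangle coeff Δ(3,7,6) = 1/2042040; Σ_t [1,3]: t=1:−1/172800 t=2:+1/69120 t=3:−1/362880 = 43/7257600; (3j)²=1849/170170 [(3 7 6; 0 -1 1)], sign=-1
I_A²/I_B² = (99/7735)/(1849/170170) = 2178/1849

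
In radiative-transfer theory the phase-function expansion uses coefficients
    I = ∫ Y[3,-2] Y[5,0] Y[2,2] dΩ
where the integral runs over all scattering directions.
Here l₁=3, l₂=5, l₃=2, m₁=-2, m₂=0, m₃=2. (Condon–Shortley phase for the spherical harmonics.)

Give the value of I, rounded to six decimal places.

0.053579

Checks pass: Σm=0; 10 even; l₃=2∈[2,8].
(2·3+1)(2·5+1)(2·2+1) = 385
Δ: 6! 0! 4! / 11! → 1/2310
sum: t=3:−1/144 = -1/144
3j²(3 5 2; 0 0 0) = Δ·Π!·Σ² = 10/231  (sign -1)
sum: t=5:−1/2880 = -1/2880
3j²(3 5 2; -2 0 2) = Δ·Π!·Σ² = 1/462  (sign -1)
combine: 4πI² = 385·10/231·1/462 = 25/693
take √, sign +1: I = 0.05357948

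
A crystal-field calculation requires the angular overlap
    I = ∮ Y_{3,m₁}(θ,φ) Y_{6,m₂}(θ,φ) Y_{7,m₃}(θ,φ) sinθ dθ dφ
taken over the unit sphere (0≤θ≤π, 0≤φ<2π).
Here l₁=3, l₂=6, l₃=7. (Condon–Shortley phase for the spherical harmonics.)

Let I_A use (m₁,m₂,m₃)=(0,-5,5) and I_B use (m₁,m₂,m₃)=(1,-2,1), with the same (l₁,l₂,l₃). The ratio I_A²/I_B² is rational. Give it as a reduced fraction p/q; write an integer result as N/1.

17787/2645

Shared (l₁,l₂,l₃)=(3,6,7): N and (l;000)² cancel in I_A²/I_B².
A: Δ = 2!·4!·10!/17! = 1/2042040; Racah Σ t=0..1: t=0:+1/4354560 t=1:−1/14515200 = 1/6220800; ⇒ 3j(3 6 7; 0 -5 5)² = 77/4420, sgn +1
B: Δ = 2!·4!·10!/17! = 1/2042040; Racah Σ t=0..2: t=0:+1/138240 t=1:−1/181440 t=2:+1/3870720 = 23/11612160; ⇒ 3j(3 6 7; 1 -2 1)² = 529/204204, sgn +1
I_A²/I_B² = (77/4420)/(529/204204) = 17787/2645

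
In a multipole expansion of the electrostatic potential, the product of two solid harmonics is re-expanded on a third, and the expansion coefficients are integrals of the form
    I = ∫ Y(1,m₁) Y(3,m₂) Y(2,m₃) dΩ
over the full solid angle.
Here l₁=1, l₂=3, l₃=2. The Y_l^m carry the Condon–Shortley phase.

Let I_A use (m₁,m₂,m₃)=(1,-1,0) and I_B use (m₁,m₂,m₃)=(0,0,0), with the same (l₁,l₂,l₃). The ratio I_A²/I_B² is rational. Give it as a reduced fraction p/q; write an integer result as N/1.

2/3

l's match ⇒ only the (l;m) 3-j factors differ between A and B.
A: triangle coeff Δ(1,3,2) = 1/105; Σ_t [0,0]: t=0:+1/8 = 1/8; (3j)²=2/35 [(1 3 2; 1 -1 0)], sign=+1
B: triangle coeff Δ(1,3,2) = 1/105; Σ_t [1,1]: t=1:−1/4 = -1/4; (3j)²=3/35 [(1 3 2; 0 0 0)], sign=-1
I_A²/I_B² = (2/35)/(3/35) = 2/3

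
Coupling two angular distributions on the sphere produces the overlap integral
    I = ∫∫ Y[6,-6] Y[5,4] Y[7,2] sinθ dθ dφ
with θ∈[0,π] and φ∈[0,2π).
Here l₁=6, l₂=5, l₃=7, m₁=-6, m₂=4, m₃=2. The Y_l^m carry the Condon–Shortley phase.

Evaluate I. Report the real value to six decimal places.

0.070641

m-sum 0 ✓  L=18 even ✓  1≤7≤11 ✓
Π(2lᵢ+1) = 13×11×15 = 2145
triangle coeff Δ(6,5,7) = 1/174594420
Σ_t [0,4]: t=0:+1/4147200 t=1:−1/207360 t=2:+1/82944 t=3:−1/207360 t=4:+1/4147200 = 1/345600
(3j)²=420/46189 [(6 5 7; 0 0 0)], sign=-1
Σ_t [4,4]: t=4:+1/116121600 = 1/116121600
(3j)²=27/8398 [(6 5 7; -6 4 2)], sign=-1
⇒ 4πI² = 85050/1356277
I = (+1)√(85050/1356277/(4π)) = 0.07064119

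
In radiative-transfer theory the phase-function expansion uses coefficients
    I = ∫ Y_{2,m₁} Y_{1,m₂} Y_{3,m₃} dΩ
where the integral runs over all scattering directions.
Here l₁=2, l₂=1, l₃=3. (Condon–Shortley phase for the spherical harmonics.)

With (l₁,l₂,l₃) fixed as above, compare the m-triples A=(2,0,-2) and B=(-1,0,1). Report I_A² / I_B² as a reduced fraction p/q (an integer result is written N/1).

Same 2,1,3: normalisation and zero-m 3j drop out of the ratio.
A: Δ: 0! 4! 2! / 7! → 1/105; sum: t=0:+1/24 = 1/24; 3j²(2 1 3; 2 0 -2) = Δ·Π!·Σ² = 1/21  (sign -1)
B: Δ: 0! 4! 2! / 7! → 1/105; sum: t=0:+1/6 = 1/6; 3j²(2 1 3; -1 0 1) = Δ·Π!·Σ² = 8/105  (sign +1)
I_A²/I_B² = (1/21)/(8/105) = 5/8

5/8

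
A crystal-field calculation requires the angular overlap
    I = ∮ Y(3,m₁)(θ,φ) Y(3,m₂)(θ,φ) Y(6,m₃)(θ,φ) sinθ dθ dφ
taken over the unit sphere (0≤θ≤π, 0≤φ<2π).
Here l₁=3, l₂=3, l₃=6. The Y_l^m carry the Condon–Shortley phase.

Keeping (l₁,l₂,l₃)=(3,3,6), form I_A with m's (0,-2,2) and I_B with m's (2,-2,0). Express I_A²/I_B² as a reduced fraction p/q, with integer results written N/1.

l's match ⇒ only the (l;m) 3-j factors differ between A and B.
A: triangle coeff Δ(3,3,6) = 1/12012; Σ_t [0,0]: t=0:+1/4320 = 1/4320; (3j)²=8/429 [(3 3 6; 0 -2 2)], sign=+1
B: triangle coeff Δ(3,3,6) = 1/12012; Σ_t [0,0]: t=0:+1/14400 = 1/14400; (3j)²=3/1001 [(3 3 6; 2 -2 0)], sign=+1
I_A²/I_B² = (8/429)/(3/1001) = 56/9

56/9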